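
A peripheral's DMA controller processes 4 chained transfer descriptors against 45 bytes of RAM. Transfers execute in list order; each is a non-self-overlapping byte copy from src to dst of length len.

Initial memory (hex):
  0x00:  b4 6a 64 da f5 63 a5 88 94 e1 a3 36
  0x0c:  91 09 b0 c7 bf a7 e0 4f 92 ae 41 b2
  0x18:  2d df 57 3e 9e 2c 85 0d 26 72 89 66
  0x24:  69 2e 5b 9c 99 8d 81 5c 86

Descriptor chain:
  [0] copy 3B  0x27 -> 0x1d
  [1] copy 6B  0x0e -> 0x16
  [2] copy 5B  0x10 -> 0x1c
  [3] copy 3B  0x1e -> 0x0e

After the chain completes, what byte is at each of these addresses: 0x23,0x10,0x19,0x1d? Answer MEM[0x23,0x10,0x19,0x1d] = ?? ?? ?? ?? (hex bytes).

[0] 0x27->0x1d len=3 : 9c 99 8d
[1] 0x0e->0x16 len=6 : b0 c7 bf a7 e0 4f
[2] 0x10->0x1c len=5 : bf a7 e0 4f 92
[3] 0x1e->0x0e len=3 : e0 4f 92
query mem[0x23]=0x66, mem[0x10]=0x92, mem[0x19]=0xa7, mem[0x1d]=0xa7

MEM[0x23,0x10,0x19,0x1d] = 66 92 a7 a7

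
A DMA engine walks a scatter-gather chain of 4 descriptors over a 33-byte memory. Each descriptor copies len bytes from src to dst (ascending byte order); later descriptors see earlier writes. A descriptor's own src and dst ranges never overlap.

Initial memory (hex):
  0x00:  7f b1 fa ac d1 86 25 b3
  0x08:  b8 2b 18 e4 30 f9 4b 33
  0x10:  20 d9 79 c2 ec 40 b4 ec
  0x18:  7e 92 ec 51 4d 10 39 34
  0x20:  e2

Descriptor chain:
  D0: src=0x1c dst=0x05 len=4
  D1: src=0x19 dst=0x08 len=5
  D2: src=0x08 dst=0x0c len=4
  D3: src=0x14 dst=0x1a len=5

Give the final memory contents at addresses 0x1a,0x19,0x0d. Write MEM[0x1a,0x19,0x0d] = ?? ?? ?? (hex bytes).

D0: mem[0x05..0x08] <- [4d 10 39 34]
D1: mem[0x08..0x0c] <- [92 ec 51 4d 10]
D2: mem[0x0c..0x0f] <- [92 ec 51 4d]
D3: mem[0x1a..0x1e] <- [ec 40 b4 ec 7e]
query mem[0x1a]=0xec, mem[0x19]=0x92, mem[0x0d]=0xec

MEM[0x1a,0x19,0x0d] = ec 92 ec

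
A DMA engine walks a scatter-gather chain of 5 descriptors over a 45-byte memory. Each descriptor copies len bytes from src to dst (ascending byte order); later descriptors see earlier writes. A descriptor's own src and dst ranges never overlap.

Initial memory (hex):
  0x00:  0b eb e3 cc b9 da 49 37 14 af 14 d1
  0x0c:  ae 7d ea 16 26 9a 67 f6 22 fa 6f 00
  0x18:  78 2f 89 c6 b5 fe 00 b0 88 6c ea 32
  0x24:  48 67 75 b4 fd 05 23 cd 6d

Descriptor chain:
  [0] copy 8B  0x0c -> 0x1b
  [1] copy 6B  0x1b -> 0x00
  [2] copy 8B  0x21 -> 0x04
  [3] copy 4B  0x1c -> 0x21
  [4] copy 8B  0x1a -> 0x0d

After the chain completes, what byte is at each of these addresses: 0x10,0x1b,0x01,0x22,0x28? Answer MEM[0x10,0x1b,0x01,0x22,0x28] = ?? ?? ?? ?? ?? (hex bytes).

MEM[0x10,0x1b,0x01,0x22,0x28] = ea ae 7d ea fd

D0: mem[0x1b..0x22] <- [ae 7d ea 16 26 9a 67 f6]
D1: mem[0x00..0x05] <- [ae 7d ea 16 26 9a]
D2: mem[0x04..0x0b] <- [67 f6 32 48 67 75 b4 fd]
D3: mem[0x21..0x24] <- [7d ea 16 26]
D4: mem[0x0d..0x14] <- [89 ae 7d ea 16 26 9a 7d]
query mem[0x10]=0xea, mem[0x1b]=0xae, mem[0x01]=0x7d, mem[0x22]=0xea, mem[0x28]=0xfd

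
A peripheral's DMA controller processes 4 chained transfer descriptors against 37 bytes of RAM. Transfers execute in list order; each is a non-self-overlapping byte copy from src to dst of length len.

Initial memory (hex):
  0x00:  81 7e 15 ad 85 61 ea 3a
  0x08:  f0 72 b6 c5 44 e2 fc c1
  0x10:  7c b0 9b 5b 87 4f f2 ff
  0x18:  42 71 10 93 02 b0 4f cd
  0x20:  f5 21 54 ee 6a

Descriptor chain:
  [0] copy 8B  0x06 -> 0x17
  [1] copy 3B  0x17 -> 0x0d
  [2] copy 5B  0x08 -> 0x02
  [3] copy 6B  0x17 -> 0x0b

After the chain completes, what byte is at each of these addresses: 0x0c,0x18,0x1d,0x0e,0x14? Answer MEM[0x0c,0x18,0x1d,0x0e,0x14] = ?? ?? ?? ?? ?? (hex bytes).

D0: mem[0x17..0x1e] <- [ea 3a f0 72 b6 c5 44 e2]
D1: mem[0x0d..0x0f] <- [ea 3a f0]
D2: mem[0x02..0x06] <- [f0 72 b6 c5 44]
D3: mem[0x0b..0x10] <- [ea 3a f0 72 b6 c5]
query mem[0x0c]=0x3a, mem[0x18]=0x3a, mem[0x1d]=0x44, mem[0x0e]=0x72, mem[0x14]=0x87

MEM[0x0c,0x18,0x1d,0x0e,0x14] = 3a 3a 44 72 87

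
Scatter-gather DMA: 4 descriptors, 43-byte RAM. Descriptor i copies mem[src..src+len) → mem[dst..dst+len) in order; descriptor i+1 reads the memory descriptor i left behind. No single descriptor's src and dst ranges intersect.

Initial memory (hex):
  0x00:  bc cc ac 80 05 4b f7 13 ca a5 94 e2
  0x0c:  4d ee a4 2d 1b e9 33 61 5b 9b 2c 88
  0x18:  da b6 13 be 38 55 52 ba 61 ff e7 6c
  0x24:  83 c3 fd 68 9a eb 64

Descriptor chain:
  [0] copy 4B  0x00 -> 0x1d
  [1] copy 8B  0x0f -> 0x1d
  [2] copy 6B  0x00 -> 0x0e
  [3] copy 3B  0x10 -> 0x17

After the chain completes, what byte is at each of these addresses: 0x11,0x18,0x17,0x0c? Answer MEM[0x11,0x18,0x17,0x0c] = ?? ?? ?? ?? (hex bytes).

MEM[0x11,0x18,0x17,0x0c] = 80 80 ac 4d

[0] 0x00->0x1d len=4 : bc cc ac 80
[1] 0x0f->0x1d len=8 : 2d 1b e9 33 61 5b 9b 2c
[2] 0x00->0x0e len=6 : bc cc ac 80 05 4b
[3] 0x10->0x17 len=3 : ac 80 05
query mem[0x11]=0x80, mem[0x18]=0x80, mem[0x17]=0xac, mem[0x0c]=0x4d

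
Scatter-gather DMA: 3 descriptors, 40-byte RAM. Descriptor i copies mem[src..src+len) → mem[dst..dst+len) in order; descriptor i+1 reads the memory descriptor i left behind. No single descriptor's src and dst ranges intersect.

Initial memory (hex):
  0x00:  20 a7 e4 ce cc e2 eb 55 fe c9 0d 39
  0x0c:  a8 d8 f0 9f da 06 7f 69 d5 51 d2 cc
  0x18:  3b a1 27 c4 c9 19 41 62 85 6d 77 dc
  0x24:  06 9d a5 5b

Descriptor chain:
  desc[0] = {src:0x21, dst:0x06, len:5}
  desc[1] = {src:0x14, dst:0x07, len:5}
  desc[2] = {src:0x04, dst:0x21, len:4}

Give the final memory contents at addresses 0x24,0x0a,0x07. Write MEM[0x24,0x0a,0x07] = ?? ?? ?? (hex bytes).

[0] 0x21->0x06 len=5 : 6d 77 dc 06 9d
[1] 0x14->0x07 len=5 : d5 51 d2 cc 3b
[2] 0x04->0x21 len=4 : cc e2 6d d5
query mem[0x24]=0xd5, mem[0x0a]=0xcc, mem[0x07]=0xd5

MEM[0x24,0x0a,0x07] = d5 cc d5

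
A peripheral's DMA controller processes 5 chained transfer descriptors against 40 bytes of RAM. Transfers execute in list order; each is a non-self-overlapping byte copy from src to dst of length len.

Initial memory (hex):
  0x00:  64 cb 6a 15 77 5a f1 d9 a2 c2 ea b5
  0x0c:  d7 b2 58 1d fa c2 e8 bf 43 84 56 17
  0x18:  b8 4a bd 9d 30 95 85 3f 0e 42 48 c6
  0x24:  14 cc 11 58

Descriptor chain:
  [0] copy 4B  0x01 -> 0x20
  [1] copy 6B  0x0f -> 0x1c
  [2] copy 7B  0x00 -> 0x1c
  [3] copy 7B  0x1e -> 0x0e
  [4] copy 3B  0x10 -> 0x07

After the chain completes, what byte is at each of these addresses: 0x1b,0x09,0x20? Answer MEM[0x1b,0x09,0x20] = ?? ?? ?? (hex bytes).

D0: mem[0x20..0x23] <- [cb 6a 15 77]
D1: mem[0x1c..0x21] <- [1d fa c2 e8 bf 43]
D2: mem[0x1c..0x22] <- [64 cb 6a 15 77 5a f1]
D3: mem[0x0e..0x14] <- [6a 15 77 5a f1 77 14]
D4: mem[0x07..0x09] <- [77 5a f1]
query mem[0x1b]=0x9d, mem[0x09]=0xf1, mem[0x20]=0x77

MEM[0x1b,0x09,0x20] = 9d f1 77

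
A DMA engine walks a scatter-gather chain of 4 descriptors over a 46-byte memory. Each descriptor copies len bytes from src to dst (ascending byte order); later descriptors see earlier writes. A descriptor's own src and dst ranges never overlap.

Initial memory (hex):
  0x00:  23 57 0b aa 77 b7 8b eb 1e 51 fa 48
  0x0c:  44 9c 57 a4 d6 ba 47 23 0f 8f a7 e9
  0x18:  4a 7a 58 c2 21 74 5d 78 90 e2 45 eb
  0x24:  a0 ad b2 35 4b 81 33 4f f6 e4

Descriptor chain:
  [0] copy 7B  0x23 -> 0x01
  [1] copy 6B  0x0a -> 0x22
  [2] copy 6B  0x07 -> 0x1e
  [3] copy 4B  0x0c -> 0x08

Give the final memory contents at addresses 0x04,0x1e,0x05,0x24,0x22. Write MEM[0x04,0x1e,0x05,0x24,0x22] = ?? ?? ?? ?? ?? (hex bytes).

MEM[0x04,0x1e,0x05,0x24,0x22] = b2 81 35 44 48

  after D0: wrote 7B at 0x01 = eba0adb2354b81
  after D1: wrote 6B at 0x22 = fa48449c57a4
  after D2: wrote 6B at 0x1e = 811e51fa4844
  after D3: wrote 4B at 0x08 = 449c57a4
query mem[0x04]=0xb2, mem[0x1e]=0x81, mem[0x05]=0x35, mem[0x24]=0x44, mem[0x22]=0x48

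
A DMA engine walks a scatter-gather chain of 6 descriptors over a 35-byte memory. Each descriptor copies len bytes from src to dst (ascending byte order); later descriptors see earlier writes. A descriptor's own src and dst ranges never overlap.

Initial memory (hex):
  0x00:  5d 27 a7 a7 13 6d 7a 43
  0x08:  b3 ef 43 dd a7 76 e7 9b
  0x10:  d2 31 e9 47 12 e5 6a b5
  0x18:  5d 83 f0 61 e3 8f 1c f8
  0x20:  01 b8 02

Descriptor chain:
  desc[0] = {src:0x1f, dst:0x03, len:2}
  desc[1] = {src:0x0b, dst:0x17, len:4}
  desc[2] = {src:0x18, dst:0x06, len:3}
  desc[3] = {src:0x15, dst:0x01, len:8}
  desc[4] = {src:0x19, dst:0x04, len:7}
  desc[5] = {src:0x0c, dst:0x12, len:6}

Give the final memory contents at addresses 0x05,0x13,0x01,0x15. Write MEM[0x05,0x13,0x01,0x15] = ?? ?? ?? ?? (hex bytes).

[0] 0x1f->0x03 len=2 : f8 01
[1] 0x0b->0x17 len=4 : dd a7 76 e7
[2] 0x18->0x06 len=3 : a7 76 e7
[3] 0x15->0x01 len=8 : e5 6a dd a7 76 e7 61 e3
[4] 0x19->0x04 len=7 : 76 e7 61 e3 8f 1c f8
[5] 0x0c->0x12 len=6 : a7 76 e7 9b d2 31
query mem[0x05]=0xe7, mem[0x13]=0x76, mem[0x01]=0xe5, mem[0x15]=0x9b

MEM[0x05,0x13,0x01,0x15] = e7 76 e5 9b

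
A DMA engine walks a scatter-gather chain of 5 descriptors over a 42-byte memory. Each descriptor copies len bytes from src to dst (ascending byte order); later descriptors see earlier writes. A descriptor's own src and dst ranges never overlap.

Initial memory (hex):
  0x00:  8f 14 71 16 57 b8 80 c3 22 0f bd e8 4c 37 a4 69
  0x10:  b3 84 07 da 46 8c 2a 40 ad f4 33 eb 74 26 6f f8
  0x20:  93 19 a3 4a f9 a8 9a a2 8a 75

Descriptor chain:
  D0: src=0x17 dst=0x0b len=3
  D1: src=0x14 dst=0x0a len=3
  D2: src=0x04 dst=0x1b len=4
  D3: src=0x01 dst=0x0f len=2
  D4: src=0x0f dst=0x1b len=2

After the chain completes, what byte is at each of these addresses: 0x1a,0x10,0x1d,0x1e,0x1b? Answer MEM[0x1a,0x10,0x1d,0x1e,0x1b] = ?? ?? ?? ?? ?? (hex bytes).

MEM[0x1a,0x10,0x1d,0x1e,0x1b] = 33 71 80 c3 14

  after D0: wrote 3B at 0x0b = 40adf4
  after D1: wrote 3B at 0x0a = 468c2a
  after D2: wrote 4B at 0x1b = 57b880c3
  after D3: wrote 2B at 0x0f = 1471
  after D4: wrote 2B at 0x1b = 1471
query mem[0x1a]=0x33, mem[0x10]=0x71, mem[0x1d]=0x80, mem[0x1e]=0xc3, mem[0x1b]=0x14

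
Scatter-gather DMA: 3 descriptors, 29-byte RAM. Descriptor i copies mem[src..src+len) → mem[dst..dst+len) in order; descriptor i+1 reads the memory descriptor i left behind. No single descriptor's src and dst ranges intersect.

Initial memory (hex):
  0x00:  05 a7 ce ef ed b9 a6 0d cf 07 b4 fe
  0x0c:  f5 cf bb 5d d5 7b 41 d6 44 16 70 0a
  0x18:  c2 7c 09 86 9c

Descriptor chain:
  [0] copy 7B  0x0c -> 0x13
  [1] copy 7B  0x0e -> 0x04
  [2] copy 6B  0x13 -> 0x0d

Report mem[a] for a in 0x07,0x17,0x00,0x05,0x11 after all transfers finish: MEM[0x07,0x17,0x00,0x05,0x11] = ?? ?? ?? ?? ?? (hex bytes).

MEM[0x07,0x17,0x00,0x05,0x11] = 7b d5 05 5d d5

  after D0: wrote 7B at 0x13 = f5cfbb5dd57b41
  after D1: wrote 7B at 0x04 = bb5dd57b41f5cf
  after D2: wrote 6B at 0x0d = f5cfbb5dd57b
query mem[0x07]=0x7b, mem[0x17]=0xd5, mem[0x00]=0x05, mem[0x05]=0x5d, mem[0x11]=0xd5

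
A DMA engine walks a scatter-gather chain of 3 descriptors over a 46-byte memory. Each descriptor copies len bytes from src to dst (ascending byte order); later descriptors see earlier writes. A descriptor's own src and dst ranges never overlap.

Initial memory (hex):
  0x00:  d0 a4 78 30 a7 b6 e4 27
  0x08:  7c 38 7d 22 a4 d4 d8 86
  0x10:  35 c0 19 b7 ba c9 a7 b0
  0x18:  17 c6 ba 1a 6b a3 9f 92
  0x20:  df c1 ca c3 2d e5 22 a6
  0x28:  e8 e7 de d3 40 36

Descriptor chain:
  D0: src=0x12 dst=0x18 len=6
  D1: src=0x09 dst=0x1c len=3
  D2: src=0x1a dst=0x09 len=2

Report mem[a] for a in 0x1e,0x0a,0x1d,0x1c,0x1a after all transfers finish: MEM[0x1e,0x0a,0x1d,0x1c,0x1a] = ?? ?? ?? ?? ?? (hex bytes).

MEM[0x1e,0x0a,0x1d,0x1c,0x1a] = 22 c9 7d 38 ba

#0 dst[0x18+6] := {0x19,0xb7,0xba,0xc9,0xa7,0xb0}
#1 dst[0x1c+3] := {0x38,0x7d,0x22}
#2 dst[0x09+2] := {0xba,0xc9}
query mem[0x1e]=0x22, mem[0x0a]=0xc9, mem[0x1d]=0x7d, mem[0x1c]=0x38, mem[0x1a]=0xba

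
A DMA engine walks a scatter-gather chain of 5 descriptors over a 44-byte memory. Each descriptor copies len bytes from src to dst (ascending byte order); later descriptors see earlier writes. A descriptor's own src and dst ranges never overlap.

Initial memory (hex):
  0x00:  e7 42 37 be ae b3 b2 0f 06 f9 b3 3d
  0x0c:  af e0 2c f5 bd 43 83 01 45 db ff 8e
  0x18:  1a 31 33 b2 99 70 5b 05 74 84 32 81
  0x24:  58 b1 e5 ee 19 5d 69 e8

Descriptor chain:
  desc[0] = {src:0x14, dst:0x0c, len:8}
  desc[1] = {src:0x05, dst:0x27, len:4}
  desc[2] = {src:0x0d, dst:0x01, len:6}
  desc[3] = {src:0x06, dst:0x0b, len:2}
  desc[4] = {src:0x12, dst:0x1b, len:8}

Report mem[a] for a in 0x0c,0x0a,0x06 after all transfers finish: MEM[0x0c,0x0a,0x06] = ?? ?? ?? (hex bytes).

#0 dst[0x0c+8] := {0x45,0xdb,0xff,0x8e,0x1a,0x31,0x33,0xb2}
#1 dst[0x27+4] := {0xb3,0xb2,0x0f,0x06}
#2 dst[0x01+6] := {0xdb,0xff,0x8e,0x1a,0x31,0x33}
#3 dst[0x0b+2] := {0x33,0x0f}
#4 dst[0x1b+8] := {0x33,0xb2,0x45,0xdb,0xff,0x8e,0x1a,0x31}
query mem[0x0c]=0x0f, mem[0x0a]=0xb3, mem[0x06]=0x33

MEM[0x0c,0x0a,0x06] = 0f b3 33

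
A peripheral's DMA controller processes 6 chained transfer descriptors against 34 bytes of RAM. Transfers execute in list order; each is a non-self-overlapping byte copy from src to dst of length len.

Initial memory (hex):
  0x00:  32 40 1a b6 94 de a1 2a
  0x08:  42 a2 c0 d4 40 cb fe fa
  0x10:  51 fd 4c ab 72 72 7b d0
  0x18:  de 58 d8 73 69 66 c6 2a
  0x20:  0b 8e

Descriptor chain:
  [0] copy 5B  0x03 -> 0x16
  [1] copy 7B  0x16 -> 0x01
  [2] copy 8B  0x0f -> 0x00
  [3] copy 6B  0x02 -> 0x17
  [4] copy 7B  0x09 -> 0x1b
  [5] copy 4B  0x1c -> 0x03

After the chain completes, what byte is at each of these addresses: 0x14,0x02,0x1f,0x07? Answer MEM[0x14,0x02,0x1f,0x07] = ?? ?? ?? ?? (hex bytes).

MEM[0x14,0x02,0x1f,0x07] = 72 fd cb b6

#0 dst[0x16+5] := {0xb6,0x94,0xde,0xa1,0x2a}
#1 dst[0x01+7] := {0xb6,0x94,0xde,0xa1,0x2a,0x73,0x69}
#2 dst[0x00+8] := {0xfa,0x51,0xfd,0x4c,0xab,0x72,0x72,0xb6}
#3 dst[0x17+6] := {0xfd,0x4c,0xab,0x72,0x72,0xb6}
#4 dst[0x1b+7] := {0xa2,0xc0,0xd4,0x40,0xcb,0xfe,0xfa}
#5 dst[0x03+4] := {0xc0,0xd4,0x40,0xcb}
query mem[0x14]=0x72, mem[0x02]=0xfd, mem[0x1f]=0xcb, mem[0x07]=0xb6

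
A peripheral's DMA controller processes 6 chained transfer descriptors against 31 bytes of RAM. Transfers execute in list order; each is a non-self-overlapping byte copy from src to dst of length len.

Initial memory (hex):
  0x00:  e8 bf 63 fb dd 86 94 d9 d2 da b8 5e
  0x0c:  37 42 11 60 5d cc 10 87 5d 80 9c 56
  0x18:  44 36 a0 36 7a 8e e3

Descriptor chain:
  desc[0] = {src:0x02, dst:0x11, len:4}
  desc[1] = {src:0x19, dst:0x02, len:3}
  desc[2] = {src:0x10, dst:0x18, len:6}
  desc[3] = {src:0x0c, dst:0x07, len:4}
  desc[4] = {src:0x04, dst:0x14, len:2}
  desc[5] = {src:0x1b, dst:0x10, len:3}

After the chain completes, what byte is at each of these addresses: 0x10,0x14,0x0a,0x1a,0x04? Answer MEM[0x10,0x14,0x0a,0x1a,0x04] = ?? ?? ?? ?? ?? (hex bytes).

MEM[0x10,0x14,0x0a,0x1a,0x04] = dd 36 60 fb 36

#0 dst[0x11+4] := {0x63,0xfb,0xdd,0x86}
#1 dst[0x02+3] := {0x36,0xa0,0x36}
#2 dst[0x18+6] := {0x5d,0x63,0xfb,0xdd,0x86,0x80}
#3 dst[0x07+4] := {0x37,0x42,0x11,0x60}
#4 dst[0x14+2] := {0x36,0x86}
#5 dst[0x10+3] := {0xdd,0x86,0x80}
query mem[0x10]=0xdd, mem[0x14]=0x36, mem[0x0a]=0x60, mem[0x1a]=0xfb, mem[0x04]=0x36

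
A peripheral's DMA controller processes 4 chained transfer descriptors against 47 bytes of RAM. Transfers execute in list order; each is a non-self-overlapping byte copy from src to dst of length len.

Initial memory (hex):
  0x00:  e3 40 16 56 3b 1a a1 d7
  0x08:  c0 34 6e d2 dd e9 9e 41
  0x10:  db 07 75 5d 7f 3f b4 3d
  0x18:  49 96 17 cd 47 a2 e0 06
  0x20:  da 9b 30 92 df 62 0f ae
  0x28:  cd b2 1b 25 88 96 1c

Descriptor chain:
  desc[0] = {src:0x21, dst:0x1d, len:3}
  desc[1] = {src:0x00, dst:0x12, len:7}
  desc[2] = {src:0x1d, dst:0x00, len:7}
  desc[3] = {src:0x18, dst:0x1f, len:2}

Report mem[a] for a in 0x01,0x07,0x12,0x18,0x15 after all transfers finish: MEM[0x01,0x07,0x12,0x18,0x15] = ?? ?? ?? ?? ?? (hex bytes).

MEM[0x01,0x07,0x12,0x18,0x15] = 30 d7 e3 a1 56

#0 dst[0x1d+3] := {0x9b,0x30,0x92}
#1 dst[0x12+7] := {0xe3,0x40,0x16,0x56,0x3b,0x1a,0xa1}
#2 dst[0x00+7] := {0x9b,0x30,0x92,0xda,0x9b,0x30,0x92}
#3 dst[0x1f+2] := {0xa1,0x96}
query mem[0x01]=0x30, mem[0x07]=0xd7, mem[0x12]=0xe3, mem[0x18]=0xa1, mem[0x15]=0x56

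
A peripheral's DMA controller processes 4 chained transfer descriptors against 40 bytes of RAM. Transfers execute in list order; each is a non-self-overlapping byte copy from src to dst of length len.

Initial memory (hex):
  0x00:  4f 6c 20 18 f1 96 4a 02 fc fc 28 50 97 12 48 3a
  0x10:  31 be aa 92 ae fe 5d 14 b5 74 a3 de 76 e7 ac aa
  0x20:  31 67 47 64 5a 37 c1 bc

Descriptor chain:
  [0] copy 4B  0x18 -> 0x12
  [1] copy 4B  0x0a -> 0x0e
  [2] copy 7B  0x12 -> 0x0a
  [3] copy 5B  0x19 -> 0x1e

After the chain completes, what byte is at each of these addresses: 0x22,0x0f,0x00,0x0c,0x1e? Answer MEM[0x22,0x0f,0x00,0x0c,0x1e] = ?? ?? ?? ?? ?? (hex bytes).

#0 dst[0x12+4] := {0xb5,0x74,0xa3,0xde}
#1 dst[0x0e+4] := {0x28,0x50,0x97,0x12}
#2 dst[0x0a+7] := {0xb5,0x74,0xa3,0xde,0x5d,0x14,0xb5}
#3 dst[0x1e+5] := {0x74,0xa3,0xde,0x76,0xe7}
query mem[0x22]=0xe7, mem[0x0f]=0x14, mem[0x00]=0x4f, mem[0x0c]=0xa3, mem[0x1e]=0x74

MEM[0x22,0x0f,0x00,0x0c,0x1e] = e7 14 4f a3 74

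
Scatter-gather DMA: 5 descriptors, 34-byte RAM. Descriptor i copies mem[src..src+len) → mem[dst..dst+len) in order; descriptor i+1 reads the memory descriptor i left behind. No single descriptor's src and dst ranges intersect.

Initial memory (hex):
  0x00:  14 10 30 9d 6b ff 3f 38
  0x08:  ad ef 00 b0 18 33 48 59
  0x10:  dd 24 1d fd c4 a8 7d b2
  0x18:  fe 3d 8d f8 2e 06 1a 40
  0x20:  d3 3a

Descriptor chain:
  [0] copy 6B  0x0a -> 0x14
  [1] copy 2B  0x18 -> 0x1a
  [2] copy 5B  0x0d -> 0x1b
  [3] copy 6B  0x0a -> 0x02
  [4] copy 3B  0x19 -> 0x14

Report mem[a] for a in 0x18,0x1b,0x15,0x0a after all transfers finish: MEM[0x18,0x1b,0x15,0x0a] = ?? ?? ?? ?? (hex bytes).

MEM[0x18,0x1b,0x15,0x0a] = 48 33 48 00

#0 dst[0x14+6] := {0x00,0xb0,0x18,0x33,0x48,0x59}
#1 dst[0x1a+2] := {0x48,0x59}
#2 dst[0x1b+5] := {0x33,0x48,0x59,0xdd,0x24}
#3 dst[0x02+6] := {0x00,0xb0,0x18,0x33,0x48,0x59}
#4 dst[0x14+3] := {0x59,0x48,0x33}
query mem[0x18]=0x48, mem[0x1b]=0x33, mem[0x15]=0x48, mem[0x0a]=0x00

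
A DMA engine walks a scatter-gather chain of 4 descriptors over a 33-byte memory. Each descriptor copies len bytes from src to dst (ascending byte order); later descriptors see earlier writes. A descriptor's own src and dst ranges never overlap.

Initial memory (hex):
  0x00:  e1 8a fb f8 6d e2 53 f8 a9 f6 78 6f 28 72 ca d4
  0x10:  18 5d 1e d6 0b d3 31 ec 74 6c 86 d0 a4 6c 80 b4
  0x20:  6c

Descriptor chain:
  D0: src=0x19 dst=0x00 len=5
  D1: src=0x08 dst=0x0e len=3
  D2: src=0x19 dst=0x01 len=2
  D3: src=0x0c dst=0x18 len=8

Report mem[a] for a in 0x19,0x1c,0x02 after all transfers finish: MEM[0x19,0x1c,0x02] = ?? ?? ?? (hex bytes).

[0] 0x19->0x00 len=5 : 6c 86 d0 a4 6c
[1] 0x08->0x0e len=3 : a9 f6 78
[2] 0x19->0x01 len=2 : 6c 86
[3] 0x0c->0x18 len=8 : 28 72 a9 f6 78 5d 1e d6
query mem[0x19]=0x72, mem[0x1c]=0x78, mem[0x02]=0x86

MEM[0x19,0x1c,0x02] = 72 78 86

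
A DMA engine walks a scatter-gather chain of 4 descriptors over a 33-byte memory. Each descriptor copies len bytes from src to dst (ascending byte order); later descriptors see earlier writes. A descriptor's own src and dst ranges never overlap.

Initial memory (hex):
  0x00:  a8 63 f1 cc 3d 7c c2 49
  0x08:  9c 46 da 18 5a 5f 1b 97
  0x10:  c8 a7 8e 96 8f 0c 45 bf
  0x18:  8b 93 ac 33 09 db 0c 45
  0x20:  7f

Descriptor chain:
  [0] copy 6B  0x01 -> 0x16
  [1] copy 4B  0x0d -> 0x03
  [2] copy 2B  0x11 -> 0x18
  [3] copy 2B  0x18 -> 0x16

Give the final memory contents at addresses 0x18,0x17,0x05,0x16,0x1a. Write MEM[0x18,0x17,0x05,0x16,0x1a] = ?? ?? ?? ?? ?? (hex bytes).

[0] 0x01->0x16 len=6 : 63 f1 cc 3d 7c c2
[1] 0x0d->0x03 len=4 : 5f 1b 97 c8
[2] 0x11->0x18 len=2 : a7 8e
[3] 0x18->0x16 len=2 : a7 8e
query mem[0x18]=0xa7, mem[0x17]=0x8e, mem[0x05]=0x97, mem[0x16]=0xa7, mem[0x1a]=0x7c

MEM[0x18,0x17,0x05,0x16,0x1a] = a7 8e 97 a7 7c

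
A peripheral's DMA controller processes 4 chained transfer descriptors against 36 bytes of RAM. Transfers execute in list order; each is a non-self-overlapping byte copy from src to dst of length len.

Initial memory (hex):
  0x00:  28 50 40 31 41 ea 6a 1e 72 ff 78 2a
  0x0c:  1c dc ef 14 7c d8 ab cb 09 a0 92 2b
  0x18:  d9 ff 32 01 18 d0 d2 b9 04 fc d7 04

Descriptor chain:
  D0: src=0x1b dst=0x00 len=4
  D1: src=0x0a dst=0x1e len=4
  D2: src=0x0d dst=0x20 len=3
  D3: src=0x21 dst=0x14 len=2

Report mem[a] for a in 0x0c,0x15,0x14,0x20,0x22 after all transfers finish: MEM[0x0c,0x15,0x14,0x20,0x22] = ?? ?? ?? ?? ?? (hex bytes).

MEM[0x0c,0x15,0x14,0x20,0x22] = 1c 14 ef dc 14

  after D0: wrote 4B at 0x00 = 0118d0d2
  after D1: wrote 4B at 0x1e = 782a1cdc
  after D2: wrote 3B at 0x20 = dcef14
  after D3: wrote 2B at 0x14 = ef14
query mem[0x0c]=0x1c, mem[0x15]=0x14, mem[0x14]=0xef, mem[0x20]=0xdc, mem[0x22]=0x14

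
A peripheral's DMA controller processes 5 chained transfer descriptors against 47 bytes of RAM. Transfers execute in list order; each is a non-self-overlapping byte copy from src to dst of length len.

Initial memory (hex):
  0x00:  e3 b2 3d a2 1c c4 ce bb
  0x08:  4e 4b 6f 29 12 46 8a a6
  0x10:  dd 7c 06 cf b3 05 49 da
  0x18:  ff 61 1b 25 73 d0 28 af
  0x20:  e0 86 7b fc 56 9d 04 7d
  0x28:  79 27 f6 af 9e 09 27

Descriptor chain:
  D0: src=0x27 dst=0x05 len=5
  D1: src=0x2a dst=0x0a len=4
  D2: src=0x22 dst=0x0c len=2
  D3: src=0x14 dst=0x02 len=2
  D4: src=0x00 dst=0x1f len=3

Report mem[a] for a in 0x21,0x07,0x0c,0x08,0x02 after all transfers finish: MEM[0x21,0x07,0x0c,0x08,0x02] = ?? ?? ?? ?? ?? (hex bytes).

  after D0: wrote 5B at 0x05 = 7d7927f6af
  after D1: wrote 4B at 0x0a = f6af9e09
  after D2: wrote 2B at 0x0c = 7bfc
  after D3: wrote 2B at 0x02 = b305
  after D4: wrote 3B at 0x1f = e3b2b3
query mem[0x21]=0xb3, mem[0x07]=0x27, mem[0x0c]=0x7b, mem[0x08]=0xf6, mem[0x02]=0xb3

MEM[0x21,0x07,0x0c,0x08,0x02] = b3 27 7b f6 b3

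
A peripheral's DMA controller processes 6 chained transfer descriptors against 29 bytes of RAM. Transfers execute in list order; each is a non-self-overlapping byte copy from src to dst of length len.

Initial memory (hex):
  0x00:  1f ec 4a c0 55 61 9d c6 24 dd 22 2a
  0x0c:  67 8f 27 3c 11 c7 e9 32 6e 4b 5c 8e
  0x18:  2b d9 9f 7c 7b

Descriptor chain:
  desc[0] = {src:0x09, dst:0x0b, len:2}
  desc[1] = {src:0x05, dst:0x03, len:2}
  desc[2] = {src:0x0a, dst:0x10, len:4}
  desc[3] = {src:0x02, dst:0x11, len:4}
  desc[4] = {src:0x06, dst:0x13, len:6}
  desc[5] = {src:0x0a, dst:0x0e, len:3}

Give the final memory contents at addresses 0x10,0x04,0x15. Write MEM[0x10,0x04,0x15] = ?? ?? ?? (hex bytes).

MEM[0x10,0x04,0x15] = 22 9d 24

[0] 0x09->0x0b len=2 : dd 22
[1] 0x05->0x03 len=2 : 61 9d
[2] 0x0a->0x10 len=4 : 22 dd 22 8f
[3] 0x02->0x11 len=4 : 4a 61 9d 61
[4] 0x06->0x13 len=6 : 9d c6 24 dd 22 dd
[5] 0x0a->0x0e len=3 : 22 dd 22
query mem[0x10]=0x22, mem[0x04]=0x9d, mem[0x15]=0x24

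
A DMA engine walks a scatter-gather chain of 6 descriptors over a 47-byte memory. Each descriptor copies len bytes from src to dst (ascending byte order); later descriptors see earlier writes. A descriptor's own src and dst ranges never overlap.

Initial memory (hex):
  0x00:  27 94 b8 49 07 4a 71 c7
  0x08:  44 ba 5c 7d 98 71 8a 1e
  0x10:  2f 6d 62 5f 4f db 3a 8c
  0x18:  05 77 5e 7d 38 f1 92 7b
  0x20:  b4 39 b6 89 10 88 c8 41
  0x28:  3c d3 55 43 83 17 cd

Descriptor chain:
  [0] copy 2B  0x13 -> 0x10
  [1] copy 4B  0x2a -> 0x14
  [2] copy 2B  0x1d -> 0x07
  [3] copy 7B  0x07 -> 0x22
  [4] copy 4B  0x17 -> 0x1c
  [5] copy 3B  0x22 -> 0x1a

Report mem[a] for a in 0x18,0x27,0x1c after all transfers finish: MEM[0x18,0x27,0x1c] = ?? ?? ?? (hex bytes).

  after D0: wrote 2B at 0x10 = 5f4f
  after D1: wrote 4B at 0x14 = 55438317
  after D2: wrote 2B at 0x07 = f192
  after D3: wrote 7B at 0x22 = f192ba5c7d9871
  after D4: wrote 4B at 0x1c = 1705775e
  after D5: wrote 3B at 0x1a = f192ba
query mem[0x18]=0x05, mem[0x27]=0x98, mem[0x1c]=0xba

MEM[0x18,0x27,0x1c] = 05 98 ba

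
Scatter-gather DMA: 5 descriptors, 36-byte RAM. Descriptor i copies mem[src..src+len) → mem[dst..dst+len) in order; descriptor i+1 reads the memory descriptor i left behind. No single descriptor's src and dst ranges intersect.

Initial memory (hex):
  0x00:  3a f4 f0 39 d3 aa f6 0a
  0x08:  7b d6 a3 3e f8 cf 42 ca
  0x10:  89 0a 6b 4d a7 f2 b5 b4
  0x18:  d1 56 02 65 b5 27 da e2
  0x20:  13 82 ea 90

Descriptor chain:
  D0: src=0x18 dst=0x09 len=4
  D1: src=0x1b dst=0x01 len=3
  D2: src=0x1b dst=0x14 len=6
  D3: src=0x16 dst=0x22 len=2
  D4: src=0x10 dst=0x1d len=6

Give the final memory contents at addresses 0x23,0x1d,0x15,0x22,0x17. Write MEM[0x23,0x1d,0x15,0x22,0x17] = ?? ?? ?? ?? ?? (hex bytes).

#0 dst[0x09+4] := {0xd1,0x56,0x02,0x65}
#1 dst[0x01+3] := {0x65,0xb5,0x27}
#2 dst[0x14+6] := {0x65,0xb5,0x27,0xda,0xe2,0x13}
#3 dst[0x22+2] := {0x27,0xda}
#4 dst[0x1d+6] := {0x89,0x0a,0x6b,0x4d,0x65,0xb5}
query mem[0x23]=0xda, mem[0x1d]=0x89, mem[0x15]=0xb5, mem[0x22]=0xb5, mem[0x17]=0xda

MEM[0x23,0x1d,0x15,0x22,0x17] = da 89 b5 b5 da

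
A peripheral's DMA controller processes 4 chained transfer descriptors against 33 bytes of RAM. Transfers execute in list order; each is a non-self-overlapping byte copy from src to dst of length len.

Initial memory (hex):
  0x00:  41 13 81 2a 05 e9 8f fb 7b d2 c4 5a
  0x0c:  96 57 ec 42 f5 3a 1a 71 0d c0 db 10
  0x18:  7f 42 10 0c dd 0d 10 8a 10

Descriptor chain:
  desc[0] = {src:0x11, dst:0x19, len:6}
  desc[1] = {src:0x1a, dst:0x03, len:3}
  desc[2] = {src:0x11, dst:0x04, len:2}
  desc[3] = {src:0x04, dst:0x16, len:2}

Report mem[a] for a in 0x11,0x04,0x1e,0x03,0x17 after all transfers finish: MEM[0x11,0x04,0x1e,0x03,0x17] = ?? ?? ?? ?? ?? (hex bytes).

  after D0: wrote 6B at 0x19 = 3a1a710dc0db
  after D1: wrote 3B at 0x03 = 1a710d
  after D2: wrote 2B at 0x04 = 3a1a
  after D3: wrote 2B at 0x16 = 3a1a
query mem[0x11]=0x3a, mem[0x04]=0x3a, mem[0x1e]=0xdb, mem[0x03]=0x1a, mem[0x17]=0x1a

MEM[0x11,0x04,0x1e,0x03,0x17] = 3a 3a db 1a 1a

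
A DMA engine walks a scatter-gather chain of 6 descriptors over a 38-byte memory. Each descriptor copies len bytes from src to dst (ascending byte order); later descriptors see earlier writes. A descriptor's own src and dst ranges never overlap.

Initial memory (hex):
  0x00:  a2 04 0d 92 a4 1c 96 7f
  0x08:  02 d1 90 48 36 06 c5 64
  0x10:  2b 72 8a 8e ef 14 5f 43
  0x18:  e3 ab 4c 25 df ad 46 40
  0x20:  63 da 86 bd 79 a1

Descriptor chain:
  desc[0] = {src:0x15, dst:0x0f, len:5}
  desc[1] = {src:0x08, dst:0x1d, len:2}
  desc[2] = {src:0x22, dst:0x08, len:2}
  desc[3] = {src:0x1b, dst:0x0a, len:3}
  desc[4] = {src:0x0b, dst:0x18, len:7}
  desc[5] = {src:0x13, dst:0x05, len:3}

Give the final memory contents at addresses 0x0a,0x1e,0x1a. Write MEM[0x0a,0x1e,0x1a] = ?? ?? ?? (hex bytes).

  after D0: wrote 5B at 0x0f = 145f43e3ab
  after D1: wrote 2B at 0x1d = 02d1
  after D2: wrote 2B at 0x08 = 86bd
  after D3: wrote 3B at 0x0a = 25df02
  after D4: wrote 7B at 0x18 = df0206c5145f43
  after D5: wrote 3B at 0x05 = abef14
query mem[0x0a]=0x25, mem[0x1e]=0x43, mem[0x1a]=0x06

MEM[0x0a,0x1e,0x1a] = 25 43 06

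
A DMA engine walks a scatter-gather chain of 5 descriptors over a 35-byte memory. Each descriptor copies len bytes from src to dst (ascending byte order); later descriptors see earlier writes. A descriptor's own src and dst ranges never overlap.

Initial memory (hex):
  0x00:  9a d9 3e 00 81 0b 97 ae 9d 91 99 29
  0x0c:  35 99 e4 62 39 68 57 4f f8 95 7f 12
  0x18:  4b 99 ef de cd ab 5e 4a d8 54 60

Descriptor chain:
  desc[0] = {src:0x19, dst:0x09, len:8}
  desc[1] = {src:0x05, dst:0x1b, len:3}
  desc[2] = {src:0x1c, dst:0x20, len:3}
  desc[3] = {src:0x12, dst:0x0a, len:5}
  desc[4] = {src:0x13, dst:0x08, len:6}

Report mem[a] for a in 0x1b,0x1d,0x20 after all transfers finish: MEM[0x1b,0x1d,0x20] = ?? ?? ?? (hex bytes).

  after D0: wrote 8B at 0x09 = 99efdecdab5e4ad8
  after D1: wrote 3B at 0x1b = 0b97ae
  after D2: wrote 3B at 0x20 = 97ae5e
  after D3: wrote 5B at 0x0a = 574ff8957f
  after D4: wrote 6B at 0x08 = 4ff8957f124b
query mem[0x1b]=0x0b, mem[0x1d]=0xae, mem[0x20]=0x97

MEM[0x1b,0x1d,0x20] = 0b ae 97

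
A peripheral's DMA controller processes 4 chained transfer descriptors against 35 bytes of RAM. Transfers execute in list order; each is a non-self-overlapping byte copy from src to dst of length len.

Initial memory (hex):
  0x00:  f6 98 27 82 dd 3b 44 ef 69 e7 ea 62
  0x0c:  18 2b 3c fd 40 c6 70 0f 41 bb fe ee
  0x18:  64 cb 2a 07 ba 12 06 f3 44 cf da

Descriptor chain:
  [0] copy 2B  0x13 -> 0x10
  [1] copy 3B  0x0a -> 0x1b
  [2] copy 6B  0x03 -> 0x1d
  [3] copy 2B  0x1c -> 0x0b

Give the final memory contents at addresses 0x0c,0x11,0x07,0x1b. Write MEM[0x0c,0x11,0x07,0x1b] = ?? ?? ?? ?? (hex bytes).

MEM[0x0c,0x11,0x07,0x1b] = 82 41 ef ea

#0 dst[0x10+2] := {0x0f,0x41}
#1 dst[0x1b+3] := {0xea,0x62,0x18}
#2 dst[0x1d+6] := {0x82,0xdd,0x3b,0x44,0xef,0x69}
#3 dst[0x0b+2] := {0x62,0x82}
query mem[0x0c]=0x82, mem[0x11]=0x41, mem[0x07]=0xef, mem[0x1b]=0xea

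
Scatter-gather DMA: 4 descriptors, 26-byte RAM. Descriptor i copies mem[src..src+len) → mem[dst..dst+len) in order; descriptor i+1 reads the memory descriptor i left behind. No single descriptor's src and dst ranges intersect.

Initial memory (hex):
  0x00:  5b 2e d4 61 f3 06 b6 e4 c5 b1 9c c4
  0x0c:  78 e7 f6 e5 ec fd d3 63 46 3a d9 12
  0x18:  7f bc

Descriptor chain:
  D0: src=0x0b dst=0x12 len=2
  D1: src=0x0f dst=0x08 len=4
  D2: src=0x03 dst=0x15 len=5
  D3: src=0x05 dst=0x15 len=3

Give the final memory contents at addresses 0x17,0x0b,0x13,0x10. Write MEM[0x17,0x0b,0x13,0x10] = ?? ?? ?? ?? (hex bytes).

[0] 0x0b->0x12 len=2 : c4 78
[1] 0x0f->0x08 len=4 : e5 ec fd c4
[2] 0x03->0x15 len=5 : 61 f3 06 b6 e4
[3] 0x05->0x15 len=3 : 06 b6 e4
query mem[0x17]=0xe4, mem[0x0b]=0xc4, mem[0x13]=0x78, mem[0x10]=0xec

MEM[0x17,0x0b,0x13,0x10] = e4 c4 78 ec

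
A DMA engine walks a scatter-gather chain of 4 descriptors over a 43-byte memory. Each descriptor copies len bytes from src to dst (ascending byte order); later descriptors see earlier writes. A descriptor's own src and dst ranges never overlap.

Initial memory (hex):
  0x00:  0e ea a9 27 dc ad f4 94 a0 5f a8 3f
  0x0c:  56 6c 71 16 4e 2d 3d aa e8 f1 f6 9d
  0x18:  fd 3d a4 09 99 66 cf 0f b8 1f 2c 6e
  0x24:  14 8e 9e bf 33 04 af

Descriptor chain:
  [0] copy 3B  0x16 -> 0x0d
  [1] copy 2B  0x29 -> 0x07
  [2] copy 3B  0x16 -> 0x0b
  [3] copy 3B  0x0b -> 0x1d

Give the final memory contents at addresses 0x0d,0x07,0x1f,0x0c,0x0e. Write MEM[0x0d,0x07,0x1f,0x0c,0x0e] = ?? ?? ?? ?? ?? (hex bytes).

  after D0: wrote 3B at 0x0d = f69dfd
  after D1: wrote 2B at 0x07 = 04af
  after D2: wrote 3B at 0x0b = f69dfd
  after D3: wrote 3B at 0x1d = f69dfd
query mem[0x0d]=0xfd, mem[0x07]=0x04, mem[0x1f]=0xfd, mem[0x0c]=0x9d, mem[0x0e]=0x9d

MEM[0x0d,0x07,0x1f,0x0c,0x0e] = fd 04 fd 9d 9d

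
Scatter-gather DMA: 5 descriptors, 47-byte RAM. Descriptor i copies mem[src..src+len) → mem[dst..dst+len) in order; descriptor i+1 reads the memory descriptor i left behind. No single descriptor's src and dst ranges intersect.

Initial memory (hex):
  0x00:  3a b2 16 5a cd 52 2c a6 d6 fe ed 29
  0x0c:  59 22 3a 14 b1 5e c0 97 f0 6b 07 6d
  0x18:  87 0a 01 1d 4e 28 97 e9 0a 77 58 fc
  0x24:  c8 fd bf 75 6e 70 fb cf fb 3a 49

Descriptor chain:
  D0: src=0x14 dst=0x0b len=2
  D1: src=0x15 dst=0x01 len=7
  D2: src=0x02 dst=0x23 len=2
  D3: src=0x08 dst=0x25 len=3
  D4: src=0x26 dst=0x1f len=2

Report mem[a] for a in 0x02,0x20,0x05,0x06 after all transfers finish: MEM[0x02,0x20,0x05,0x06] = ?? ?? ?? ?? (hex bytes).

#0 dst[0x0b+2] := {0xf0,0x6b}
#1 dst[0x01+7] := {0x6b,0x07,0x6d,0x87,0x0a,0x01,0x1d}
#2 dst[0x23+2] := {0x07,0x6d}
#3 dst[0x25+3] := {0xd6,0xfe,0xed}
#4 dst[0x1f+2] := {0xfe,0xed}
query mem[0x02]=0x07, mem[0x20]=0xed, mem[0x05]=0x0a, mem[0x06]=0x01

MEM[0x02,0x20,0x05,0x06] = 07 ed 0a 01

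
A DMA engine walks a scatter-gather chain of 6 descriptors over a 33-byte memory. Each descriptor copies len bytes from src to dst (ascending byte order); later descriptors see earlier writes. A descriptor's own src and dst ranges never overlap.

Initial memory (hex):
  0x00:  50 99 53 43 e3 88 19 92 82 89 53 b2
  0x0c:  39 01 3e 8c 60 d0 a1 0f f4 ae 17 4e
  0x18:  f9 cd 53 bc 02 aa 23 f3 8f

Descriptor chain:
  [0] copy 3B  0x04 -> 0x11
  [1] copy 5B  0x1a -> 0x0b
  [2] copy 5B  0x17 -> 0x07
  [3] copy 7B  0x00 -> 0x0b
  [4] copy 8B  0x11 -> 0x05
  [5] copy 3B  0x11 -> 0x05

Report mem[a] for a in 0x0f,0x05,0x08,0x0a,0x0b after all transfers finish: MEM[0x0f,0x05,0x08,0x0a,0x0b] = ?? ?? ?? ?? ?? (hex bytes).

#0 dst[0x11+3] := {0xe3,0x88,0x19}
#1 dst[0x0b+5] := {0x53,0xbc,0x02,0xaa,0x23}
#2 dst[0x07+5] := {0x4e,0xf9,0xcd,0x53,0xbc}
#3 dst[0x0b+7] := {0x50,0x99,0x53,0x43,0xe3,0x88,0x19}
#4 dst[0x05+8] := {0x19,0x88,0x19,0xf4,0xae,0x17,0x4e,0xf9}
#5 dst[0x05+3] := {0x19,0x88,0x19}
query mem[0x0f]=0xe3, mem[0x05]=0x19, mem[0x08]=0xf4, mem[0x0a]=0x17, mem[0x0b]=0x4e

MEM[0x0f,0x05,0x08,0x0a,0x0b] = e3 19 f4 17 4e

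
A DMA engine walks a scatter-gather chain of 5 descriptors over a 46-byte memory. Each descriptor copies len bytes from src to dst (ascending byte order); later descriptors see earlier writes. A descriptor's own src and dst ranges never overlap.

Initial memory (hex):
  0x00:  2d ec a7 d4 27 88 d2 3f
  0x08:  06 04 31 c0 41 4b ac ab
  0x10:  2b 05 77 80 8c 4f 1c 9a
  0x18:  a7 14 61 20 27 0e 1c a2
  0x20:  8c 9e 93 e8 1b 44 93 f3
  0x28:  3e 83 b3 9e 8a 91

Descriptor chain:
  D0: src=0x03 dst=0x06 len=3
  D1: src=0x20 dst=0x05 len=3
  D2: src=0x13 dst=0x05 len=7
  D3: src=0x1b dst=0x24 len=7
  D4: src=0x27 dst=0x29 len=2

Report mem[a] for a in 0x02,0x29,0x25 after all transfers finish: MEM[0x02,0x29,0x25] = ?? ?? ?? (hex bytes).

MEM[0x02,0x29,0x25] = a7 1c 27

#0 dst[0x06+3] := {0xd4,0x27,0x88}
#1 dst[0x05+3] := {0x8c,0x9e,0x93}
#2 dst[0x05+7] := {0x80,0x8c,0x4f,0x1c,0x9a,0xa7,0x14}
#3 dst[0x24+7] := {0x20,0x27,0x0e,0x1c,0xa2,0x8c,0x9e}
#4 dst[0x29+2] := {0x1c,0xa2}
query mem[0x02]=0xa7, mem[0x29]=0x1c, mem[0x25]=0x27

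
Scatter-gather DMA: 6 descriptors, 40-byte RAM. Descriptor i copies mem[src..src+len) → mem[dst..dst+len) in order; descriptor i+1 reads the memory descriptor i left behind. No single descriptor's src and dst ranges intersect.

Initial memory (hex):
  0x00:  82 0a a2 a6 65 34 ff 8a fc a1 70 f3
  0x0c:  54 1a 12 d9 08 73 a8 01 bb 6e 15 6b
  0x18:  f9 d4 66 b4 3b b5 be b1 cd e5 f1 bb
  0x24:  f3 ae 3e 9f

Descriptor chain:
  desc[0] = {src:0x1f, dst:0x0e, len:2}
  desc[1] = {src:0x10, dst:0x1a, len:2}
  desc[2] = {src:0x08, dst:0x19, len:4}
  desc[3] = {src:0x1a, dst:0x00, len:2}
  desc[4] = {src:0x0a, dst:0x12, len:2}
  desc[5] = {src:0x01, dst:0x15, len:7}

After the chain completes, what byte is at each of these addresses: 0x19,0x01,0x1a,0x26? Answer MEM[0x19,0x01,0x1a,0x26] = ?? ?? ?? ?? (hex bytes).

MEM[0x19,0x01,0x1a,0x26] = 34 70 ff 3e

D0: mem[0x0e..0x0f] <- [b1 cd]
D1: mem[0x1a..0x1b] <- [08 73]
D2: mem[0x19..0x1c] <- [fc a1 70 f3]
D3: mem[0x00..0x01] <- [a1 70]
D4: mem[0x12..0x13] <- [70 f3]
D5: mem[0x15..0x1b] <- [70 a2 a6 65 34 ff 8a]
query mem[0x19]=0x34, mem[0x01]=0x70, mem[0x1a]=0xff, mem[0x26]=0x3e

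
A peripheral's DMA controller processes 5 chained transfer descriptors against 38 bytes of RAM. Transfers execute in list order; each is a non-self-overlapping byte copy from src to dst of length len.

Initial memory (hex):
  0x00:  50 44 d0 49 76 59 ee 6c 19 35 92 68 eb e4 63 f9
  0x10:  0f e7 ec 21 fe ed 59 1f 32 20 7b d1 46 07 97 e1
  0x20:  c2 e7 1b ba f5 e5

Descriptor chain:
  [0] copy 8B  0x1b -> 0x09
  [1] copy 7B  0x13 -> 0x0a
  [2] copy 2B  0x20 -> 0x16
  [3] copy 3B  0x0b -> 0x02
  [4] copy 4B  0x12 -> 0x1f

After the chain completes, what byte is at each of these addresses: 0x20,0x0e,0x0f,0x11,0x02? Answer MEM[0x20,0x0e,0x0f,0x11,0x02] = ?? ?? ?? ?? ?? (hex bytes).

  after D0: wrote 8B at 0x09 = d1460797e1c2e71b
  after D1: wrote 7B at 0x0a = 21feed591f3220
  after D2: wrote 2B at 0x16 = c2e7
  after D3: wrote 3B at 0x02 = feed59
  after D4: wrote 4B at 0x1f = ec21feed
query mem[0x20]=0x21, mem[0x0e]=0x1f, mem[0x0f]=0x32, mem[0x11]=0xe7, mem[0x02]=0xfe

MEM[0x20,0x0e,0x0f,0x11,0x02] = 21 1f 32 e7 fe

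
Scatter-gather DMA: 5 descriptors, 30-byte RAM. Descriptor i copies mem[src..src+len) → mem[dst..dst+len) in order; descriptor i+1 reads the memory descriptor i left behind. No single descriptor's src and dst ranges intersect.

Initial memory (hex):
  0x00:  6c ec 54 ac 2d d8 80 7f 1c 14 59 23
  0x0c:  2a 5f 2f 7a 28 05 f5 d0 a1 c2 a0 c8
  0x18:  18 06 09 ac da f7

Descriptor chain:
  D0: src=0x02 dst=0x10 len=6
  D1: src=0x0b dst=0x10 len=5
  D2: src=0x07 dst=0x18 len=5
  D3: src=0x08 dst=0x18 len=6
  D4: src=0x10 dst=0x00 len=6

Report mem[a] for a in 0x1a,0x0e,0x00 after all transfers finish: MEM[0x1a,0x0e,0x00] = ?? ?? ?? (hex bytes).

#0 dst[0x10+6] := {0x54,0xac,0x2d,0xd8,0x80,0x7f}
#1 dst[0x10+5] := {0x23,0x2a,0x5f,0x2f,0x7a}
#2 dst[0x18+5] := {0x7f,0x1c,0x14,0x59,0x23}
#3 dst[0x18+6] := {0x1c,0x14,0x59,0x23,0x2a,0x5f}
#4 dst[0x00+6] := {0x23,0x2a,0x5f,0x2f,0x7a,0x7f}
query mem[0x1a]=0x59, mem[0x0e]=0x2f, mem[0x00]=0x23

MEM[0x1a,0x0e,0x00] = 59 2f 23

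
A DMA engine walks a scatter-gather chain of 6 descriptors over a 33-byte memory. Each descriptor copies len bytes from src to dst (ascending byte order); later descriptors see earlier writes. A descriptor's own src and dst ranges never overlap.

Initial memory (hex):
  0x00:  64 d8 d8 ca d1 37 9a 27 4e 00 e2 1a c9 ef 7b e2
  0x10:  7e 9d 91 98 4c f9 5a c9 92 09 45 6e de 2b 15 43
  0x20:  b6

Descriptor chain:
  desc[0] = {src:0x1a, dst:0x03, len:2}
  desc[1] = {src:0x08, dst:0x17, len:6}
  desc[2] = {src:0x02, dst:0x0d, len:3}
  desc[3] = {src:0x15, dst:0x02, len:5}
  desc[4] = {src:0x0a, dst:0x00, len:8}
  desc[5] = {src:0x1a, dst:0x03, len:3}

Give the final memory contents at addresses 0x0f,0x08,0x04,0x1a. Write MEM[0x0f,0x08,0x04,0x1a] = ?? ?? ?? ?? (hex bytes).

MEM[0x0f,0x08,0x04,0x1a] = 6e 4e c9 1a

[0] 0x1a->0x03 len=2 : 45 6e
[1] 0x08->0x17 len=6 : 4e 00 e2 1a c9 ef
[2] 0x02->0x0d len=3 : d8 45 6e
[3] 0x15->0x02 len=5 : f9 5a 4e 00 e2
[4] 0x0a->0x00 len=8 : e2 1a c9 d8 45 6e 7e 9d
[5] 0x1a->0x03 len=3 : 1a c9 ef
query mem[0x0f]=0x6e, mem[0x08]=0x4e, mem[0x04]=0xc9, mem[0x1a]=0x1a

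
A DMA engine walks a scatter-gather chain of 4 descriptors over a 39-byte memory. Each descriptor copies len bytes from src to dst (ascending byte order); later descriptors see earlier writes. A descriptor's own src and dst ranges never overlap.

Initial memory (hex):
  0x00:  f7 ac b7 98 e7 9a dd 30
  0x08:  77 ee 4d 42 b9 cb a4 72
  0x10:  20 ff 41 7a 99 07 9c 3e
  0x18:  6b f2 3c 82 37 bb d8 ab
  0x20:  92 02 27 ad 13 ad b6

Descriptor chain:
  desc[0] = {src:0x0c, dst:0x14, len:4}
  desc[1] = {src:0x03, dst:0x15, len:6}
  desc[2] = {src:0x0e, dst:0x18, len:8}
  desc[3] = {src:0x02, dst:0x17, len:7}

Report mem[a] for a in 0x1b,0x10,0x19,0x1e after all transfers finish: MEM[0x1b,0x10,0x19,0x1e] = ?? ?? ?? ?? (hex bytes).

  after D0: wrote 4B at 0x14 = b9cba472
  after D1: wrote 6B at 0x15 = 98e79add3077
  after D2: wrote 8B at 0x18 = a47220ff417ab998
  after D3: wrote 7B at 0x17 = b798e79add3077
query mem[0x1b]=0xdd, mem[0x10]=0x20, mem[0x19]=0xe7, mem[0x1e]=0xb9

MEM[0x1b,0x10,0x19,0x1e] = dd 20 e7 b9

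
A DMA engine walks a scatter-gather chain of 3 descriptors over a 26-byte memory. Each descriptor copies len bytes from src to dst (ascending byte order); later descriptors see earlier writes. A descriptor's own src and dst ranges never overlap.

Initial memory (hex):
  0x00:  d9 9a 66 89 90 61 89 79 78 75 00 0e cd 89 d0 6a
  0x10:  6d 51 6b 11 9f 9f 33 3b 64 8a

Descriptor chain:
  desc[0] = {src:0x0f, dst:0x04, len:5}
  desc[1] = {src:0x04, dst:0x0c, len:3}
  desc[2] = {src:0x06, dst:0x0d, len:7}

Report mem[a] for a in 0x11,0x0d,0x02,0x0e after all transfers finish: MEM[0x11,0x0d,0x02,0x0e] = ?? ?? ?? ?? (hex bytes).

[0] 0x0f->0x04 len=5 : 6a 6d 51 6b 11
[1] 0x04->0x0c len=3 : 6a 6d 51
[2] 0x06->0x0d len=7 : 51 6b 11 75 00 0e 6a
query mem[0x11]=0x00, mem[0x0d]=0x51, mem[0x02]=0x66, mem[0x0e]=0x6b

MEM[0x11,0x0d,0x02,0x0e] = 00 51 66 6b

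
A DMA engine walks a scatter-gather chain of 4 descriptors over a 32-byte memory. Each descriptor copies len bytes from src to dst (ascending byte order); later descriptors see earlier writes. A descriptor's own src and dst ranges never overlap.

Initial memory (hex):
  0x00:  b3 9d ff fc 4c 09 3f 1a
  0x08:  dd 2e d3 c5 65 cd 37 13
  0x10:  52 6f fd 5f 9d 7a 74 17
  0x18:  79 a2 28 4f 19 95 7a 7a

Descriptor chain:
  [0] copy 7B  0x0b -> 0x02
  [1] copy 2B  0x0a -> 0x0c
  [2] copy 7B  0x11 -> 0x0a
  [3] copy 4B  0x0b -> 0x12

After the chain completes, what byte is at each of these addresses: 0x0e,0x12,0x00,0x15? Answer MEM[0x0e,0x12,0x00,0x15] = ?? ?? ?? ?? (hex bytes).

MEM[0x0e,0x12,0x00,0x15] = 7a fd b3 7a

#0 dst[0x02+7] := {0xc5,0x65,0xcd,0x37,0x13,0x52,0x6f}
#1 dst[0x0c+2] := {0xd3,0xc5}
#2 dst[0x0a+7] := {0x6f,0xfd,0x5f,0x9d,0x7a,0x74,0x17}
#3 dst[0x12+4] := {0xfd,0x5f,0x9d,0x7a}
query mem[0x0e]=0x7a, mem[0x12]=0xfd, mem[0x00]=0xb3, mem[0x15]=0x7a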